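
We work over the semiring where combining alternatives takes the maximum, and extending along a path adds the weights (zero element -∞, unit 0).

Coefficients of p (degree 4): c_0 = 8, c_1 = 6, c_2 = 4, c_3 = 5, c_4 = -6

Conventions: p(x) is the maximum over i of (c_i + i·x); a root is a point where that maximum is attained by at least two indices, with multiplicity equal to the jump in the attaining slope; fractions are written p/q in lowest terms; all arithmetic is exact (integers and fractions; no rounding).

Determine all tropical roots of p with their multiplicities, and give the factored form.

hull edge (i=0, c=8) to (i=3, c=5): slope -1, span 3
hull edge (i=3, c=5) to (i=4, c=-6): slope -11, span 1
Factored form: p(x) = -6 ⊗ (x ⊕ 1) ⊗ (x ⊕ 1) ⊗ (x ⊕ 1) ⊗ (x ⊕ 11)
Answer: roots = 1 (mult 3), 11 (mult 1)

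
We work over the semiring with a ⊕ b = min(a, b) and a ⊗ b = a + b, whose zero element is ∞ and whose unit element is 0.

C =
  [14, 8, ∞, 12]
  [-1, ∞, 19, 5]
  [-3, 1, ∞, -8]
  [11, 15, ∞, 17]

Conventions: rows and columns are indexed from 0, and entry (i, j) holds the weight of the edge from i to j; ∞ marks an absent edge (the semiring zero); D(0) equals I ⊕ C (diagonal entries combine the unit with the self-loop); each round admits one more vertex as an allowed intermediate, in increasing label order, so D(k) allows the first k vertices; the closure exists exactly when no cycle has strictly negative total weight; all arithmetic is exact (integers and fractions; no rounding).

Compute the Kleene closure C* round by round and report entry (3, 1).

D(0):
  [0, 8, ∞, 12]
  [-1, 0, 19, 5]
  [-3, 1, 0, -8]
  [11, 15, ∞, 0]
D(1):
  [0, 8, ∞, 12]
  [-1, 0, 19, 5]
  [-3, 1, 0, -8]
  [11, 15, ∞, 0]
D(2):
  [0, 8, 27, 12]
  [-1, 0, 19, 5]
  [-3, 1, 0, -8]
  [11, 15, 34, 0]
D(3):
  [0, 8, 27, 12]
  [-1, 0, 19, 5]
  [-3, 1, 0, -8]
  [11, 15, 34, 0]
D(4):
  [0, 8, 27, 12]
  [-1, 0, 19, 5]
  [-3, 1, 0, -8]
  [11, 15, 34, 0]
Answer: C*[3][1] = 15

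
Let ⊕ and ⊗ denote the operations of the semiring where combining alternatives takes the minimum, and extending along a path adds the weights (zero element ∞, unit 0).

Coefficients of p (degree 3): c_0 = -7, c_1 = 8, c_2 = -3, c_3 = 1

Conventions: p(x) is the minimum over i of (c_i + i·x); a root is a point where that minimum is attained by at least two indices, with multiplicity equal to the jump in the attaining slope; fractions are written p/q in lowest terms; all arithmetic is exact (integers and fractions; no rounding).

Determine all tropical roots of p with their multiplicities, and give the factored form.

hull edge (i=0, c=-7) to (i=2, c=-3): slope 2, span 2
hull edge (i=2, c=-3) to (i=3, c=1): slope 4, span 1
Factored form: p(x) = 1 ⊗ (x ⊕ (-4)) ⊗ (x ⊕ (-2)) ⊗ (x ⊕ (-2))
Answer: roots = -4 (mult 1), -2 (mult 2)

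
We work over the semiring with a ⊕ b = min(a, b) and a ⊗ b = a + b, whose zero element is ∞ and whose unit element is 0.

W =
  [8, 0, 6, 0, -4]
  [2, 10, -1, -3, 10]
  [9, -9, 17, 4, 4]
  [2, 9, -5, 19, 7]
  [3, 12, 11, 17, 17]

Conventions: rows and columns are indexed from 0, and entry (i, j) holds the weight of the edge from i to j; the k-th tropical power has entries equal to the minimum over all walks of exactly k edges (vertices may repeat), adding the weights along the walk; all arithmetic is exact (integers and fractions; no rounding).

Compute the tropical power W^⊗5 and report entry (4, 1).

W^⊗2:
  [-1, -3, -5, -3, 4]
  [-1, -10, -8, 2, -2]
  [-7, 1, -10, -12, 1]
  [4, -14, 8, -1, -2]
  [11, 2, 9, 3, -1]
W^⊗3:
  [-1, -14, -8, -6, -5]
  [-8, -17, -11, -13, -5]
  [-10, -19, -17, -7, -11]
  [-12, -4, -15, -17, -4]
  [2, 0, -2, -1, 7]
W^⊗4:
  [-12, -17, -15, -17, -5]
  [-15, -20, -18, -20, -12]
  [-17, -26, -20, -22, -14]
  [-15, -24, -22, -12, -16]
  [1, -11, -6, -3, -2]
W^⊗5:
  [-15, -24, -22, -20, -16]
  [-18, -27, -25, -23, -19]
  [-24, -29, -27, -29, -21]
  [-22, -31, -25, -27, -19]
  [-9, -15, -12, -14, -3]
Key observation: the optimum is the walk 4->2->1->3->2->1, with weight 11 + (-9) + (-3) + (-5) + (-9) = -15.
Optimal value attained by: walk 4->2->1->3->2->1.
Answer: (W^⊗5)[4][1] = -15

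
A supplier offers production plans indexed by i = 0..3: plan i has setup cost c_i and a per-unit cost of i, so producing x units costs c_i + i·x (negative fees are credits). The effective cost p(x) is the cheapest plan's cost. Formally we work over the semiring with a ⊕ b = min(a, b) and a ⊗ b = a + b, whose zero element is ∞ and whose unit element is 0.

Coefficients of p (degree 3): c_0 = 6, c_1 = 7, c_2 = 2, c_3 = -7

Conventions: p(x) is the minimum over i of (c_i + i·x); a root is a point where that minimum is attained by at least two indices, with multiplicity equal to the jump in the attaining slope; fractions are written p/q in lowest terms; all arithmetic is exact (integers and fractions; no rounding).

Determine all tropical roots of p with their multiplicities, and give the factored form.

hull edge (i=0, c=6) to (i=3, c=-7): slope -13/3, span 3
Factored form: p(x) = -7 ⊗ (x ⊕ 13/3) ⊗ (x ⊕ 13/3) ⊗ (x ⊕ 13/3)
Answer: roots = 13/3 (mult 3)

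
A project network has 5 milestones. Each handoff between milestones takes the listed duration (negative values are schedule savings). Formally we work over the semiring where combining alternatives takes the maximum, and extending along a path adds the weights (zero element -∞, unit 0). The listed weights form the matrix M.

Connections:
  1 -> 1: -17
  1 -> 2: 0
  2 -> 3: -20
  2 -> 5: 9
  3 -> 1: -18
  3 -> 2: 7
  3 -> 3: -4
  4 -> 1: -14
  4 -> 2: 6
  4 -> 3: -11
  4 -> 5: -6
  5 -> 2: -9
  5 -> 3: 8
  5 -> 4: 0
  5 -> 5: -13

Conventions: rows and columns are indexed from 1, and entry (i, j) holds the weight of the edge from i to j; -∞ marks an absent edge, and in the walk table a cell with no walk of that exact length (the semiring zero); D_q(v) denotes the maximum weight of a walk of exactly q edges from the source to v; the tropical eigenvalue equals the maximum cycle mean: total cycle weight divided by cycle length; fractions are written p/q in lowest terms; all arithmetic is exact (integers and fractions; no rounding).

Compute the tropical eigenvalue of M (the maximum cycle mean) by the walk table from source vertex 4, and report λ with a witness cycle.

q=0: [-∞, -∞, -∞, 0, -∞]
q=1: [-14, 6, -11, -∞, -6]
q=2: [-29, -4, 2, -6, 15]
q=3: [-16, 9, 23, 15, 5]
q=4: [5, 30, 19, 5, 18]
q=5: [1, 26, 26, 18, 39]
Optimal cycle mean attained by: cycle 2->5->3->2, total 9 + 8 + 7, length 3.
Answer: λ = 8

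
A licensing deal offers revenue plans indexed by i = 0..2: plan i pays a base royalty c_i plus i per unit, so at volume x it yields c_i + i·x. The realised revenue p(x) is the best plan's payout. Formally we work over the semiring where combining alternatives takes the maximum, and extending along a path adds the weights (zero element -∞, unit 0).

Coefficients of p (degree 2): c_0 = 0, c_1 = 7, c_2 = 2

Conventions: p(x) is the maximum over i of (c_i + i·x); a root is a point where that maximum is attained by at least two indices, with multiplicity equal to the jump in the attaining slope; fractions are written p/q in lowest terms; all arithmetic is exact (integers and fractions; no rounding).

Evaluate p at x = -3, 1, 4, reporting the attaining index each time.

p(-3) = max(0+0·(-3)=0, 7+1·(-3)=4, 2+2·(-3)=-4) = 4 (attained by i=1)
p(1) = max(0+0·1=0, 7+1·1=8, 2+2·1=4) = 8 (attained by i=1)
p(4) = max(0+0·4=0, 7+1·4=11, 2+2·4=10) = 11 (attained by i=1)
Answer: p(-3) = 4; p(1) = 8; p(4) = 11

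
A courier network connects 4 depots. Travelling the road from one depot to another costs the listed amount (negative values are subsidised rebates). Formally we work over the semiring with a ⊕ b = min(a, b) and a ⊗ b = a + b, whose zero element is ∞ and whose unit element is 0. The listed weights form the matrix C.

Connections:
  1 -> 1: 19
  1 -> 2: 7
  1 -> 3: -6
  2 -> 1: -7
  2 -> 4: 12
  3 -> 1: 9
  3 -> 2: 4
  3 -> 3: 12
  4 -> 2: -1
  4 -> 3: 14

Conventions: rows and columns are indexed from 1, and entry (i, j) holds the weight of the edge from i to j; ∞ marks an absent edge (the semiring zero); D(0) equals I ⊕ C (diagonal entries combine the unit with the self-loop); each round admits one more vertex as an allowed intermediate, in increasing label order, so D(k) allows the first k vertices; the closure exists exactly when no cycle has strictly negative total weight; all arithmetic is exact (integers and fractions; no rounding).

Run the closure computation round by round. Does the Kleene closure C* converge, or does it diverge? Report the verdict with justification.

D(0):
  [0, 7, -6, ∞]
  [-7, 0, ∞, 12]
  [9, 4, 0, ∞]
  [∞, -1, 14, 0]
D(1):
  [0, 7, -6, ∞]
  [-7, 0, -13, 12]
  [9, 4, 0, ∞]
  [∞, -1, 14, 0]
Detection: at round 2, diagonal entry (3, 3) turns strictly negative.
Key observation: the cycle 3->2->1->3 has total weight 4 + (-7) + (-6), which is strictly negative.
Answer: DIVERGES — negative cycle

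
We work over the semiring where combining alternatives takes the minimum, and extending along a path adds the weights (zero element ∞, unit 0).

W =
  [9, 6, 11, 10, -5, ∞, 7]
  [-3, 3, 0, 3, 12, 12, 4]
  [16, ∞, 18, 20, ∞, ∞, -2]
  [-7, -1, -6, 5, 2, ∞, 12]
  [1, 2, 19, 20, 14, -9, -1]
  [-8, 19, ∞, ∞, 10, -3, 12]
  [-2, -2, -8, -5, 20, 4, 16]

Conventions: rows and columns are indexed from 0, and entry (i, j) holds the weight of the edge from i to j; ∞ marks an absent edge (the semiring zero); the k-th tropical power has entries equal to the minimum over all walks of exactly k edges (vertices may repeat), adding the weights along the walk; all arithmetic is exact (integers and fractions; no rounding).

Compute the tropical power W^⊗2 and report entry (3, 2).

W^⊗2:
  [-4, -3, -1, 2, 4, -14, -6]
  [-4, 2, -4, -1, -8, 3, -2]
  [-4, -4, -10, -7, 11, 2, 14]
  [-4, -1, -1, 2, -12, -7, -8]
  [-17, -3, -9, -6, -4, -12, 3]
  [-11, -2, 3, 2, -13, -6, -1]
  [-12, -6, -11, 0, -7, 1, -10]
Key observation: the optimum is the walk 3->1->2, with weight (-1) + 0 = -1.
Optimal value attained by: walk 3->1->2.
Answer: (W^⊗2)[3][2] = -1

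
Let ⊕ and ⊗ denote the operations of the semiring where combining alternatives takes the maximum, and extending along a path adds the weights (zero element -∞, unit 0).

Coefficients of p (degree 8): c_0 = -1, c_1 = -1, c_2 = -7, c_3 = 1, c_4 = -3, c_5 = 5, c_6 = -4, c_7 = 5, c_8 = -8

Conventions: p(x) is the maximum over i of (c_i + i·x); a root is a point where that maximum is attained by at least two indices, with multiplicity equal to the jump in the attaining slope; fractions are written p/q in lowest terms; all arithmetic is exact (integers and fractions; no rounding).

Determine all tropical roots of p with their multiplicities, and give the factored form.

hull edge (i=0, c=-1) to (i=5, c=5): slope 6/5, span 5
hull edge (i=5, c=5) to (i=7, c=5): slope 0, span 2
hull edge (i=7, c=5) to (i=8, c=-8): slope -13, span 1
Factored form: p(x) = -8 ⊗ (x ⊕ (-6/5)) ⊗ (x ⊕ (-6/5)) ⊗ (x ⊕ (-6/5)) ⊗ (x ⊕ (-6/5)) ⊗ (x ⊕ (-6/5)) ⊗ (x ⊕ 0) ⊗ (x ⊕ 0) ⊗ (x ⊕ 13)
Answer: roots = -6/5 (mult 5), 0 (mult 2), 13 (mult 1)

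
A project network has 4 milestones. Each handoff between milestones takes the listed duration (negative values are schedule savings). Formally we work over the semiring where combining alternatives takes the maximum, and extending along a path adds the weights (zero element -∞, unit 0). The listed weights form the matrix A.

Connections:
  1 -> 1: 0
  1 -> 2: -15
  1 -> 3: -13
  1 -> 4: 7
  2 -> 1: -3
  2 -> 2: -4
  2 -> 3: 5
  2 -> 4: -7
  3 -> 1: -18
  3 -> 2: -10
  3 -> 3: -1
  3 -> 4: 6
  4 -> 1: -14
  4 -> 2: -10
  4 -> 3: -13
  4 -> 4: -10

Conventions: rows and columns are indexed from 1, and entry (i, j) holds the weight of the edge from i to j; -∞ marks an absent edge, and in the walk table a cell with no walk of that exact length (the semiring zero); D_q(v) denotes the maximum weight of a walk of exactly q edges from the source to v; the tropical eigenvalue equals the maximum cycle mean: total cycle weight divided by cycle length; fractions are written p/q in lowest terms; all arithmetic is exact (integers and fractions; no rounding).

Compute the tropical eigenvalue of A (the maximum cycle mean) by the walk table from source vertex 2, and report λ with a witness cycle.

q=0: [-∞, 0, -∞, -∞]
q=1: [-3, -4, 5, -7]
q=2: [-3, -5, 4, 11]
q=3: [-3, 1, 3, 10]
q=4: [-2, 0, 6, 9]
Optimal cycle mean attained by: cycle 2->3->4->2, total 5 + 6 + (-10), length 3.
Answer: λ = 1/3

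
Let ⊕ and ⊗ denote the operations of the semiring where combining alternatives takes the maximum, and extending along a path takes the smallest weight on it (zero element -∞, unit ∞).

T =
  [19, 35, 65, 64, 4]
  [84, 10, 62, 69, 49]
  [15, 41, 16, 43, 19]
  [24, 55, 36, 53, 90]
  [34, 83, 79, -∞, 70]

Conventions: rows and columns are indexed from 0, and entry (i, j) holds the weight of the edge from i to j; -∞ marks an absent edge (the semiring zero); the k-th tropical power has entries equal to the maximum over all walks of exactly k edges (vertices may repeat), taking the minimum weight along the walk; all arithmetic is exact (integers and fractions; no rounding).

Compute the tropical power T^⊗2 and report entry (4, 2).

T^⊗2:
  [35, 55, 36, 53, 64]
  [34, 55, 65, 64, 69]
  [41, 43, 41, 43, 43]
  [55, 83, 79, 55, 70]
  [83, 70, 70, 69, 70]
Key observation: the optimum is the walk 4->4->2, with weight 70 min 79 = 70.
Optimal value attained by: walk 4->4->2.
Answer: (T^⊗2)[4][2] = 70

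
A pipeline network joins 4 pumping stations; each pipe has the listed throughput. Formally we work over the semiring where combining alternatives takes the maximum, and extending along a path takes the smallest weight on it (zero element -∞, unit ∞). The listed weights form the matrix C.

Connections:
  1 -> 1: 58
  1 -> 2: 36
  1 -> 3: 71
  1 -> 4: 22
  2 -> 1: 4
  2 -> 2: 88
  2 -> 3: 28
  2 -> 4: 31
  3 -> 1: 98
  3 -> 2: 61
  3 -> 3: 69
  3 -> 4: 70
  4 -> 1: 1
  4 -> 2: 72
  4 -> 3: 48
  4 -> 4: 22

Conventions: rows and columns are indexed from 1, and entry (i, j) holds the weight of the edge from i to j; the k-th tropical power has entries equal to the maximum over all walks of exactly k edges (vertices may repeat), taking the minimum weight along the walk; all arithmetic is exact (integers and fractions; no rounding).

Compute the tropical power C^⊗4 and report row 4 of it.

C^⊗2:
  [71, 61, 69, 70]
  [28, 88, 31, 31]
  [69, 70, 71, 69]
  [48, 72, 48, 48]
C^⊗3:
  [69, 70, 71, 69]
  [31, 88, 31, 31]
  [71, 70, 69, 70]
  [48, 72, 48, 48]
C^⊗4:
  [71, 70, 69, 70]
  [31, 88, 31, 31]
  [69, 70, 71, 69]
  [48, 72, 48, 48]
Answer: row 4 of C^⊗4 = [48, 72, 48, 48]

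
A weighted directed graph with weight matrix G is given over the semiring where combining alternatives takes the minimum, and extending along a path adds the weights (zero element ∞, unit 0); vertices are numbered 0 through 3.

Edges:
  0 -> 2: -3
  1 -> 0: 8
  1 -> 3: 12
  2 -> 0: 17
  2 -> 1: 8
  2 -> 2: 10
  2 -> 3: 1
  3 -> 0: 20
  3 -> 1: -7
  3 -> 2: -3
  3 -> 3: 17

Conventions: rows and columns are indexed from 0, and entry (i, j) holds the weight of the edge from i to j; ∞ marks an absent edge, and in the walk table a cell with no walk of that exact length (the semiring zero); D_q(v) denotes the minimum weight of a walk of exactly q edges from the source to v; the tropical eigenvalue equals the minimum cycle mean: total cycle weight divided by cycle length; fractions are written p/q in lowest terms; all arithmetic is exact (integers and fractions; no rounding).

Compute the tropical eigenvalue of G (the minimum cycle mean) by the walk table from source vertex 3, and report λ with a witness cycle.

q=0: [∞, ∞, ∞, 0]
q=1: [20, -7, -3, 17]
q=2: [1, 5, 7, -2]
q=3: [13, -9, -5, 8]
q=4: [-1, 1, 5, -4]
Optimal cycle mean attained by: cycle 2->3->2, total 1 + (-3), length 2.
Answer: λ = -1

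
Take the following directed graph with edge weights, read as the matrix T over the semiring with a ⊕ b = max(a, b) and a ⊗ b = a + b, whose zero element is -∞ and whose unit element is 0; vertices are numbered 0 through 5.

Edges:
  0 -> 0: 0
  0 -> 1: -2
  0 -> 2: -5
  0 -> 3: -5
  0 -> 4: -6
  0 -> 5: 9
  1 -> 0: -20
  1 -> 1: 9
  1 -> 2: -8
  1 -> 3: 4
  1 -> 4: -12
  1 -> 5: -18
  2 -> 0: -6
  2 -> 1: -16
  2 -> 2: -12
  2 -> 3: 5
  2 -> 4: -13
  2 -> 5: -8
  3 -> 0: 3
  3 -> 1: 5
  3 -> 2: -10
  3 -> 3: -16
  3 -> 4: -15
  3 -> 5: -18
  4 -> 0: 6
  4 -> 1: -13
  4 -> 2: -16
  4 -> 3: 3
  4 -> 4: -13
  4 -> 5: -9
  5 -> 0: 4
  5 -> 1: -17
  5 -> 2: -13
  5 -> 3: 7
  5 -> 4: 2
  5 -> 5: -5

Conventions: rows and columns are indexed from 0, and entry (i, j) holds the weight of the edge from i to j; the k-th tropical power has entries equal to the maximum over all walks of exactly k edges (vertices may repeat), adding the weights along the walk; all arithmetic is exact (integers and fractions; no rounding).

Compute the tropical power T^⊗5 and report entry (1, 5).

T^⊗2:
  [13, 7, -4, 16, 11, 9]
  [7, 18, 1, 13, -3, -9]
  [8, 10, -5, -1, -6, 3]
  [3, 14, -2, 9, -3, 12]
  [6, 8, 1, 1, 0, 15]
  [10, 12, -1, 5, -2, 13]
T^⊗3:
  [19, 21, 8, 16, 11, 22]
  [16, 27, 10, 22, 6, 16]
  [8, 19, 3, 14, 5, 17]
  [16, 23, 6, 19, 14, 12]
  [19, 17, 2, 22, 17, 15]
  [17, 21, 5, 20, 15, 19]
T^⊗4:
  [26, 30, 14, 29, 24, 28]
  [25, 36, 19, 31, 18, 25]
  [21, 28, 11, 24, 19, 17]
  [22, 32, 15, 27, 14, 25]
  [25, 27, 14, 22, 17, 28]
  [23, 30, 13, 26, 21, 26]
T^⊗5:
  [32, 39, 22, 35, 30, 35]
  [34, 45, 28, 40, 27, 34]
  [27, 37, 20, 32, 19, 30]
  [30, 41, 24, 36, 27, 31]
  [32, 36, 20, 35, 30, 34]
  [30, 39, 22, 34, 28, 32]
Key observation: the optimum is the walk 1->1->1->3->0->5, with weight 9 + 9 + 4 + 3 + 9 = 34.
Optimal value attained by: walk 1->1->1->3->0->5.
Answer: (T^⊗5)[1][5] = 34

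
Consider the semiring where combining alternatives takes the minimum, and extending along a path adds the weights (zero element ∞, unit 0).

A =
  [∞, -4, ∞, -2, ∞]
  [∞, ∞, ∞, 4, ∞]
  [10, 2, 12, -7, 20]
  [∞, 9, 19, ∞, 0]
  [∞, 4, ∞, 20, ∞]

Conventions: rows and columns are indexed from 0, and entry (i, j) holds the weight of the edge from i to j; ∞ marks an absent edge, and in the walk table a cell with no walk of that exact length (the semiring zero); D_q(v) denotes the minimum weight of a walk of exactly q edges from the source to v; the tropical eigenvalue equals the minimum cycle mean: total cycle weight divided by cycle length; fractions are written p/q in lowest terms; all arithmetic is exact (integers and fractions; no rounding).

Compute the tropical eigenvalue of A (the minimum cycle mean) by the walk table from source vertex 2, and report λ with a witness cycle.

q=0: [∞, ∞, 0, ∞, ∞]
q=1: [10, 2, 12, -7, 20]
q=2: [22, 2, 12, 5, -7]
q=3: [22, -3, 24, 5, 5]
q=4: [34, 9, 24, 1, 5]
q=5: [34, 9, 20, 13, 1]
Optimal cycle mean attained by: cycle 1->3->4->1, total 4 + 0 + 4, length 3.
Answer: λ = 8/3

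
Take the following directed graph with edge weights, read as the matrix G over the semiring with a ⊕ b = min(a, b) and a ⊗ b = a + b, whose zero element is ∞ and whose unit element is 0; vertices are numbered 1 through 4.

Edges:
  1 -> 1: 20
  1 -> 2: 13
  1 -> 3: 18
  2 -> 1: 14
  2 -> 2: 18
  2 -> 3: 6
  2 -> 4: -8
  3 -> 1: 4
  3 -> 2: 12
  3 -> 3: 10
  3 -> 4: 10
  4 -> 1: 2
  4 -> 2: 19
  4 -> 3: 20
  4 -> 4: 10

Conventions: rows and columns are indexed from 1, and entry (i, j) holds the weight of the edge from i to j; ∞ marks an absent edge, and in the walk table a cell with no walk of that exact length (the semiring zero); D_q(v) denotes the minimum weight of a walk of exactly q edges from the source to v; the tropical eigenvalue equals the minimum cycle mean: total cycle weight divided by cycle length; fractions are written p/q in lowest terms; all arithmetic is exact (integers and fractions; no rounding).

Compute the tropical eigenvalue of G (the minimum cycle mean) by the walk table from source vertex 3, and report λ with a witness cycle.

q=0: [∞, ∞, 0, ∞]
q=1: [4, 12, 10, 10]
q=2: [12, 17, 18, 4]
q=3: [6, 23, 23, 9]
q=4: [11, 19, 24, 15]
Optimal cycle mean attained by: cycle 1->2->4->1, total 13 + (-8) + 2, length 3.
Answer: λ = 7/3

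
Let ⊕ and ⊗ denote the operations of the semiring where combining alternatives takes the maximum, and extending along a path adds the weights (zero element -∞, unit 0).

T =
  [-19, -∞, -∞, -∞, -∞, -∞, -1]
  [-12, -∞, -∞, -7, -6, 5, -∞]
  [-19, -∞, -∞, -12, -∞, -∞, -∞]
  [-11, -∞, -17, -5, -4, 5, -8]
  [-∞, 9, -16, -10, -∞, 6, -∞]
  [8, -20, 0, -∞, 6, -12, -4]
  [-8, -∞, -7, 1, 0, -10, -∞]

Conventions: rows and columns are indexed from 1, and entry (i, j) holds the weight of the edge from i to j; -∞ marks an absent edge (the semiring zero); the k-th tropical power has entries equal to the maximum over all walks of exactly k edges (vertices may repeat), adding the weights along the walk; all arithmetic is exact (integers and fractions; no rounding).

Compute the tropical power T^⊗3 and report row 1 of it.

T^⊗2:
  [-9, -∞, -8, 0, -1, -11, -20]
  [13, 3, 5, -12, 11, 0, 1]
  [-23, -∞, -29, -17, -16, -7, -20]
  [13, 5, 5, -7, 11, 2, 1]
  [14, -14, 6, 2, 12, 14, 2]
  [-4, 15, -10, -3, -4, 12, 7]
  [-2, 9, -10, -4, -3, 6, -7]
T^⊗3:
  [-3, 8, -11, -5, -4, 5, -8]
  [8, 20, 0, 2, 6, 17, 12]
  [1, -7, -7, -19, -1, -10, -11]
  [10, 20, 2, 2, 8, 17, 12]
  [22, 21, 14, 3, 20, 18, 13]
  [20, 5, 12, 8, 18, 20, 8]
  [14, 6, 6, 2, 12, 14, 2]
Answer: row 1 of T^⊗3 = [-3, 8, -11, -5, -4, 5, -8]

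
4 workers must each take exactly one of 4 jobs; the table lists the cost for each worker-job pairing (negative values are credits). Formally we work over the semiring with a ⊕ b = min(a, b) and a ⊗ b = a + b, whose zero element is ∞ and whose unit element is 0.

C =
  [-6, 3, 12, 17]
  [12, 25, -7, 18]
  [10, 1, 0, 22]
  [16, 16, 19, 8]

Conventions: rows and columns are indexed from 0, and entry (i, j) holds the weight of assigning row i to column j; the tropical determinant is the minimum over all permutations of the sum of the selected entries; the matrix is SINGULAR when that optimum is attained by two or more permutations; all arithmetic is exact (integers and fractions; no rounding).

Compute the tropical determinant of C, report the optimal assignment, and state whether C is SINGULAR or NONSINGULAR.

σ = (0, 1, 2, 3): (-6) + 25 + 0 + 8 = 27
σ = (0, 1, 3, 2): (-6) + 25 + 22 + 19 = 60
σ = (0, 2, 1, 3): (-6) + (-7) + 1 + 8 = -4
σ = (0, 2, 3, 1): (-6) + (-7) + 22 + 16 = 25
σ = (0, 3, 1, 2): (-6) + 18 + 1 + 19 = 32
σ = (0, 3, 2, 1): (-6) + 18 + 0 + 16 = 28
σ = (1, 0, 2, 3): 3 + 12 + 0 + 8 = 23
σ = (1, 0, 3, 2): 3 + 12 + 22 + 19 = 56
σ = (1, 2, 0, 3): 3 + (-7) + 10 + 8 = 14
σ = (1, 2, 3, 0): 3 + (-7) + 22 + 16 = 34
σ = (1, 3, 0, 2): 3 + 18 + 10 + 19 = 50
σ = (1, 3, 2, 0): 3 + 18 + 0 + 16 = 37
σ = (2, 0, 1, 3): 12 + 12 + 1 + 8 = 33
σ = (2, 0, 3, 1): 12 + 12 + 22 + 16 = 62
σ = (2, 1, 0, 3): 12 + 25 + 10 + 8 = 55
σ = (2, 1, 3, 0): 12 + 25 + 22 + 16 = 75
σ = (2, 3, 0, 1): 12 + 18 + 10 + 16 = 56
σ = (2, 3, 1, 0): 12 + 18 + 1 + 16 = 47
σ = (3, 0, 1, 2): 17 + 12 + 1 + 19 = 49
σ = (3, 0, 2, 1): 17 + 12 + 0 + 16 = 45
σ = (3, 1, 0, 2): 17 + 25 + 10 + 19 = 71
σ = (3, 1, 2, 0): 17 + 25 + 0 + 16 = 58
σ = (3, 2, 0, 1): 17 + (-7) + 10 + 16 = 36
σ = (3, 2, 1, 0): 17 + (-7) + 1 + 16 = 27
Optimal value attained by: σ = (0, 2, 1, 3).
Answer: det⊕(C) = -4; verdict: NONSINGULAR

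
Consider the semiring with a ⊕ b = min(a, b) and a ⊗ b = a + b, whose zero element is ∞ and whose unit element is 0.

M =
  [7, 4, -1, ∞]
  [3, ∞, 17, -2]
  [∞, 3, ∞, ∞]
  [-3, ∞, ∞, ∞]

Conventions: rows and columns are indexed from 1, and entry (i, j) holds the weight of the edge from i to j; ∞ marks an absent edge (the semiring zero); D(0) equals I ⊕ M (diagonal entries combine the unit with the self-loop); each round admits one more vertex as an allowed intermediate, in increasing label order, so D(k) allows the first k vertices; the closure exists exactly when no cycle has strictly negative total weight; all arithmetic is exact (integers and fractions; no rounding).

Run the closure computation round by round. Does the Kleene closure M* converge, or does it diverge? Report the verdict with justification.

D(0):
  [0, 4, -1, ∞]
  [3, 0, 17, -2]
  [∞, 3, 0, ∞]
  [-3, ∞, ∞, 0]
D(1):
  [0, 4, -1, ∞]
  [3, 0, 2, -2]
  [∞, 3, 0, ∞]
  [-3, 1, -4, 0]
Detection: at round 2, diagonal entry (4, 4) turns strictly negative.
Key observation: the cycle 4->1->2->4 has total weight (-3) + 4 + (-2), which is strictly negative.
Answer: DIVERGES — negative cycle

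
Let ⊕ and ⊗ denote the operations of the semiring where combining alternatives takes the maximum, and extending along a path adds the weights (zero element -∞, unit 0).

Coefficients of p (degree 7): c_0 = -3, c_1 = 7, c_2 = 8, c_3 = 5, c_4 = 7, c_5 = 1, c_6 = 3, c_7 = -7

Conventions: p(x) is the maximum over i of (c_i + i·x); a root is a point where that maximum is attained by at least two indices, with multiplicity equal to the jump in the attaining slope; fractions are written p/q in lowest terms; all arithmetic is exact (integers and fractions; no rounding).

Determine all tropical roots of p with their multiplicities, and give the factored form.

hull edge (i=0, c=-3) to (i=1, c=7): slope 10, span 1
hull edge (i=1, c=7) to (i=2, c=8): slope 1, span 1
hull edge (i=2, c=8) to (i=4, c=7): slope -1/2, span 2
hull edge (i=4, c=7) to (i=6, c=3): slope -2, span 2
hull edge (i=6, c=3) to (i=7, c=-7): slope -10, span 1
Factored form: p(x) = -7 ⊗ (x ⊕ (-10)) ⊗ (x ⊕ (-1)) ⊗ (x ⊕ 1/2) ⊗ (x ⊕ 1/2) ⊗ (x ⊕ 2) ⊗ (x ⊕ 2) ⊗ (x ⊕ 10)
Answer: roots = -10 (mult 1), -1 (mult 1), 1/2 (mult 2), 2 (mult 2), 10 (mult 1)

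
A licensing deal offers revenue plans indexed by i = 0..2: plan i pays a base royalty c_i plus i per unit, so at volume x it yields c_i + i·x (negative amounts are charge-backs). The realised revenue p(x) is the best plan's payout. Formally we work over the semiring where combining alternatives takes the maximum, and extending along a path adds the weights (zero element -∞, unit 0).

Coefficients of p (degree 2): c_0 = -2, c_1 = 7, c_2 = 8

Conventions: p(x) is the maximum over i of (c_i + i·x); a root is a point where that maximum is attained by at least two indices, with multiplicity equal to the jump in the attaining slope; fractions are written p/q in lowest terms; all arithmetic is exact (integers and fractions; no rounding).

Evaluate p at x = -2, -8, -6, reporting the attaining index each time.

p(-2) = max(-2+0·(-2)=-2, 7+1·(-2)=5, 8+2·(-2)=4) = 5 (attained by i=1)
p(-8) = max(-2+0·(-8)=-2, 7+1·(-8)=-1, 8+2·(-8)=-8) = -1 (attained by i=1)
p(-6) = max(-2+0·(-6)=-2, 7+1·(-6)=1, 8+2·(-6)=-4) = 1 (attained by i=1)
Answer: p(-2) = 5; p(-8) = -1; p(-6) = 1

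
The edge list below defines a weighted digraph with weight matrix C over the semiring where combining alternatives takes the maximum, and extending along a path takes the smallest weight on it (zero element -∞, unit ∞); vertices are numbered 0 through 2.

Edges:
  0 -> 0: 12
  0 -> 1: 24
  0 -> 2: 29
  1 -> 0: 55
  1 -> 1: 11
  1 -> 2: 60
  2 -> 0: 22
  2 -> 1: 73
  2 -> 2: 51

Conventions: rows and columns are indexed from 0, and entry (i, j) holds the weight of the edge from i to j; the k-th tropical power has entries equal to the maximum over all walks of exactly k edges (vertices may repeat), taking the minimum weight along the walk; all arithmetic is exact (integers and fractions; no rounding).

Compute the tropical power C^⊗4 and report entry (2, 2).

C^⊗2:
  [24, 29, 29]
  [22, 60, 51]
  [55, 51, 60]
C^⊗3:
  [29, 29, 29]
  [55, 51, 60]
  [51, 60, 51]
C^⊗4:
  [29, 29, 29]
  [51, 60, 51]
  [55, 51, 60]
Key observation: the optimum is the walk 2->1->2->1->2, with weight 73 min 60 min 73 min 60 = 60.
Optimal value attained by: walk 2->1->2->1->2.
Answer: (C^⊗4)[2][2] = 60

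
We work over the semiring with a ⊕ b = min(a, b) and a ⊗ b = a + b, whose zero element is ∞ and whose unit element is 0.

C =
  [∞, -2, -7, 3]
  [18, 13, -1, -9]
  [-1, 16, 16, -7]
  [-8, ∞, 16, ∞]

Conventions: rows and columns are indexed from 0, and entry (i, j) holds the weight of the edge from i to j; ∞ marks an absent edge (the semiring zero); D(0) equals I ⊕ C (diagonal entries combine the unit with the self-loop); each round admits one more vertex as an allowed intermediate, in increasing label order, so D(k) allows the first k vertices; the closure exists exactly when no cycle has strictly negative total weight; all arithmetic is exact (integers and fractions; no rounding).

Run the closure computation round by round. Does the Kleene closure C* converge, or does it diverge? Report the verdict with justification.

D(0):
  [0, -2, -7, 3]
  [18, 0, -1, -9]
  [-1, 16, 0, -7]
  [-8, ∞, 16, 0]
Detection: at round 1, diagonal entry (2, 2) turns strictly negative.
Key observation: the cycle 2->0->2 has total weight (-1) + (-7), which is strictly negative.
Answer: DIVERGES — negative cycle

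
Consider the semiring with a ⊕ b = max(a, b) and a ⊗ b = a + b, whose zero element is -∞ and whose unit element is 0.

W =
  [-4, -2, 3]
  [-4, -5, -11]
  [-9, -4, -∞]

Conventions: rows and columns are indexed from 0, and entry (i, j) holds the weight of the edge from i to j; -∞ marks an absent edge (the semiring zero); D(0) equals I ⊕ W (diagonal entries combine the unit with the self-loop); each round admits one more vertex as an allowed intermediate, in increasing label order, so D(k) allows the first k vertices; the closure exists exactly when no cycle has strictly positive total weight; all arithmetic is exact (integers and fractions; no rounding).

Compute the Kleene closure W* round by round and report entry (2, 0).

D(0):
  [0, -2, 3]
  [-4, 0, -11]
  [-9, -4, 0]
D(1):
  [0, -2, 3]
  [-4, 0, -1]
  [-9, -4, 0]
D(2):
  [0, -2, 3]
  [-4, 0, -1]
  [-8, -4, 0]
D(3):
  [0, -1, 3]
  [-4, 0, -1]
  [-8, -4, 0]
Answer: W*[2][0] = -8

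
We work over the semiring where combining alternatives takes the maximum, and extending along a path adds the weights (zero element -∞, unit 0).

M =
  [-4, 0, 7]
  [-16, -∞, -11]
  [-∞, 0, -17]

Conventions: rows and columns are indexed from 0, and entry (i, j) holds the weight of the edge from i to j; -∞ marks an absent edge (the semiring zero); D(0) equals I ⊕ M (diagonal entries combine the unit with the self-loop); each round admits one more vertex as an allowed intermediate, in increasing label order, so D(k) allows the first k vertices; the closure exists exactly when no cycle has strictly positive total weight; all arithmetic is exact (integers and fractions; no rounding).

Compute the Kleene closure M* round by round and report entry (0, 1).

D(0):
  [0, 0, 7]
  [-16, 0, -11]
  [-∞, 0, 0]
D(1):
  [0, 0, 7]
  [-16, 0, -9]
  [-∞, 0, 0]
D(2):
  [0, 0, 7]
  [-16, 0, -9]
  [-16, 0, 0]
D(3):
  [0, 7, 7]
  [-16, 0, -9]
  [-16, 0, 0]
Answer: M*[0][1] = 7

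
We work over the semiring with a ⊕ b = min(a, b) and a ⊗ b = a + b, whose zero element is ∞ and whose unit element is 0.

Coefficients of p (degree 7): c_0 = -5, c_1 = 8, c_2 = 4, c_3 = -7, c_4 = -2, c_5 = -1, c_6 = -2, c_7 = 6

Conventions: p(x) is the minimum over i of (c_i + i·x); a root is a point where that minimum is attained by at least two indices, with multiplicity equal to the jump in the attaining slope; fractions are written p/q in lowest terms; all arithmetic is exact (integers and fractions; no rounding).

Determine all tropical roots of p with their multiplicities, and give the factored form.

hull edge (i=0, c=-5) to (i=3, c=-7): slope -2/3, span 3
hull edge (i=3, c=-7) to (i=6, c=-2): slope 5/3, span 3
hull edge (i=6, c=-2) to (i=7, c=6): slope 8, span 1
Factored form: p(x) = 6 ⊗ (x ⊕ (-8)) ⊗ (x ⊕ (-5/3)) ⊗ (x ⊕ (-5/3)) ⊗ (x ⊕ (-5/3)) ⊗ (x ⊕ 2/3) ⊗ (x ⊕ 2/3) ⊗ (x ⊕ 2/3)
Answer: roots = -8 (mult 1), -5/3 (mult 3), 2/3 (mult 3)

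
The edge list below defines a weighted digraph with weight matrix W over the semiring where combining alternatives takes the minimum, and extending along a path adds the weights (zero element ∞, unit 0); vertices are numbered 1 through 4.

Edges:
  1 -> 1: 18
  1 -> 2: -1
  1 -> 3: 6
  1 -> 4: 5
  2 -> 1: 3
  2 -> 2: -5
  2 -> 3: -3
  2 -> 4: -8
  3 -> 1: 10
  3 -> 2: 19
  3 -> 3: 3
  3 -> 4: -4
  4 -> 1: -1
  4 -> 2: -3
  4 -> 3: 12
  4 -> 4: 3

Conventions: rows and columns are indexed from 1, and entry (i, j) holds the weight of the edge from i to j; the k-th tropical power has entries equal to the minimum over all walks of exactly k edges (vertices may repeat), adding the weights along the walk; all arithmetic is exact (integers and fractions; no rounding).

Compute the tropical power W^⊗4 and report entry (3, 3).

W^⊗2:
  [2, -6, -4, -9]
  [-9, -11, -8, -13]
  [-5, -7, 6, -1]
  [0, -8, -6, -11]
W^⊗3:
  [-10, -12, -9, -14]
  [-14, -16, -14, -19]
  [-4, -12, -10, -15]
  [-12, -14, -11, -16]
W^⊗4:
  [-15, -17, -15, -20]
  [-20, -22, -19, -24]
  [-16, -18, -15, -20]
  [-17, -19, -17, -22]
Key observation: the optimum is the walk 3->4->2->2->3, with weight (-4) + (-3) + (-5) + (-3) = -15.
Optimal value attained by: walk 3->4->2->2->3.
Answer: (W^⊗4)[3][3] = -15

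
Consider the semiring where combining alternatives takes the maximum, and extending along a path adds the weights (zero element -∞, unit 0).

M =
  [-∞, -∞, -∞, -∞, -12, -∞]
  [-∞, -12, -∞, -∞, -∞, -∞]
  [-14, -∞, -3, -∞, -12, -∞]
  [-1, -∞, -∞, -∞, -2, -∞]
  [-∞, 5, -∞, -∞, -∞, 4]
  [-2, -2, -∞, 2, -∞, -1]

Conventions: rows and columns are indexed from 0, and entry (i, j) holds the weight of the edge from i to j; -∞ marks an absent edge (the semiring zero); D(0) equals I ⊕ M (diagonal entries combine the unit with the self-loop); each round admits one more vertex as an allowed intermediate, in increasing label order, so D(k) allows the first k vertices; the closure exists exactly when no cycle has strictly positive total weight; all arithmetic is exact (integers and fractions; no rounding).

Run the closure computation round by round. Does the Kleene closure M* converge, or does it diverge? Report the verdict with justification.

D(0):
  [0, -∞, -∞, -∞, -12, -∞]
  [-∞, 0, -∞, -∞, -∞, -∞]
  [-14, -∞, 0, -∞, -12, -∞]
  [-1, -∞, -∞, 0, -2, -∞]
  [-∞, 5, -∞, -∞, 0, 4]
  [-2, -2, -∞, 2, -∞, 0]
D(1):
  [0, -∞, -∞, -∞, -12, -∞]
  [-∞, 0, -∞, -∞, -∞, -∞]
  [-14, -∞, 0, -∞, -12, -∞]
  [-1, -∞, -∞, 0, -2, -∞]
  [-∞, 5, -∞, -∞, 0, 4]
  [-2, -2, -∞, 2, -14, 0]
D(2):
  [0, -∞, -∞, -∞, -12, -∞]
  [-∞, 0, -∞, -∞, -∞, -∞]
  [-14, -∞, 0, -∞, -12, -∞]
  [-1, -∞, -∞, 0, -2, -∞]
  [-∞, 5, -∞, -∞, 0, 4]
  [-2, -2, -∞, 2, -14, 0]
D(3):
  [0, -∞, -∞, -∞, -12, -∞]
  [-∞, 0, -∞, -∞, -∞, -∞]
  [-14, -∞, 0, -∞, -12, -∞]
  [-1, -∞, -∞, 0, -2, -∞]
  [-∞, 5, -∞, -∞, 0, 4]
  [-2, -2, -∞, 2, -14, 0]
D(4):
  [0, -∞, -∞, -∞, -12, -∞]
  [-∞, 0, -∞, -∞, -∞, -∞]
  [-14, -∞, 0, -∞, -12, -∞]
  [-1, -∞, -∞, 0, -2, -∞]
  [-∞, 5, -∞, -∞, 0, 4]
  [1, -2, -∞, 2, 0, 0]
Detection: at round 5, diagonal entry (5, 5) turns strictly positive.
Key observation: the cycle 5->3->4->5 has total weight 2 + (-2) + 4, which is strictly positive.
Answer: DIVERGES — positive cycle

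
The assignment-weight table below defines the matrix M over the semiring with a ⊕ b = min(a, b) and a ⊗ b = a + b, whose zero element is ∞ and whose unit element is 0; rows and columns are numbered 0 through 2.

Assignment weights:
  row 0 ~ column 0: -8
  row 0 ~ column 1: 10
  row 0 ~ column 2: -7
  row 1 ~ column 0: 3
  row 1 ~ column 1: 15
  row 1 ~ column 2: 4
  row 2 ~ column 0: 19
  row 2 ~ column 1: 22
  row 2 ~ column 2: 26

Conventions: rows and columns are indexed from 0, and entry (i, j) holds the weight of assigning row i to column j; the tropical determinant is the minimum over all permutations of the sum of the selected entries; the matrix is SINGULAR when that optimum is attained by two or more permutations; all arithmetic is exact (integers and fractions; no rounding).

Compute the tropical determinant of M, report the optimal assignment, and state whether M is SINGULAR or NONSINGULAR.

σ = (0, 1, 2): (-8) + 15 + 26 = 33
σ = (0, 2, 1): (-8) + 4 + 22 = 18
σ = (1, 0, 2): 10 + 3 + 26 = 39
σ = (1, 2, 0): 10 + 4 + 19 = 33
σ = (2, 0, 1): (-7) + 3 + 22 = 18
σ = (2, 1, 0): (-7) + 15 + 19 = 27
Optimal value attained by: σ = (0, 2, 1).
Answer: det⊕(M) = 18; verdict: SINGULAR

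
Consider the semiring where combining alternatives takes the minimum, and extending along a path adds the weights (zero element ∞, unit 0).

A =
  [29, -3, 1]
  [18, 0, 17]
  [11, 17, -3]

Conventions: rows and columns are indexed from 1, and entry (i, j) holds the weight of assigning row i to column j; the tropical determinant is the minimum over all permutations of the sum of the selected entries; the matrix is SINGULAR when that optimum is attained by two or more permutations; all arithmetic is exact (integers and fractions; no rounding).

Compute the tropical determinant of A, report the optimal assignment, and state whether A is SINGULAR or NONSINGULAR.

σ = (1, 2, 3): 29 + 0 + (-3) = 26
σ = (1, 3, 2): 29 + 17 + 17 = 63
σ = (2, 1, 3): (-3) + 18 + (-3) = 12
σ = (2, 3, 1): (-3) + 17 + 11 = 25
σ = (3, 1, 2): 1 + 18 + 17 = 36
σ = (3, 2, 1): 1 + 0 + 11 = 12
Optimal value attained by: σ = (2, 1, 3).
Answer: det⊕(A) = 12; verdict: SINGULAR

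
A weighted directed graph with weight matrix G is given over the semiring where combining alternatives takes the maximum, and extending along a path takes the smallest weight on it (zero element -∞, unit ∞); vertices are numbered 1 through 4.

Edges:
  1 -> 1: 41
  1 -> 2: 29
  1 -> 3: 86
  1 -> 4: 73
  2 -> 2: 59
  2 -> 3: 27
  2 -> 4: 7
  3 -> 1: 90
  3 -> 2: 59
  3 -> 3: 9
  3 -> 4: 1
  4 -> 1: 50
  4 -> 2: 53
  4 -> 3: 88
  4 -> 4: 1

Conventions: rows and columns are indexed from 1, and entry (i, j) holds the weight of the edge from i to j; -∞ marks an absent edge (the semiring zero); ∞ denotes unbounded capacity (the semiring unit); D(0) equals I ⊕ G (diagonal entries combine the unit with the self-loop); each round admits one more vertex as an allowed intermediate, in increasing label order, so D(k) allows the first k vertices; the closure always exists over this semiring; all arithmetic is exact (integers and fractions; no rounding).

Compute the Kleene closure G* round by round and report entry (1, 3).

D(0):
  [∞, 29, 86, 73]
  [-∞, ∞, 27, 7]
  [90, 59, ∞, 1]
  [50, 53, 88, ∞]
D(1):
  [∞, 29, 86, 73]
  [-∞, ∞, 27, 7]
  [90, 59, ∞, 73]
  [50, 53, 88, ∞]
D(2):
  [∞, 29, 86, 73]
  [-∞, ∞, 27, 7]
  [90, 59, ∞, 73]
  [50, 53, 88, ∞]
D(3):
  [∞, 59, 86, 73]
  [27, ∞, 27, 27]
  [90, 59, ∞, 73]
  [88, 59, 88, ∞]
D(4):
  [∞, 59, 86, 73]
  [27, ∞, 27, 27]
  [90, 59, ∞, 73]
  [88, 59, 88, ∞]
Answer: G*[1][3] = 86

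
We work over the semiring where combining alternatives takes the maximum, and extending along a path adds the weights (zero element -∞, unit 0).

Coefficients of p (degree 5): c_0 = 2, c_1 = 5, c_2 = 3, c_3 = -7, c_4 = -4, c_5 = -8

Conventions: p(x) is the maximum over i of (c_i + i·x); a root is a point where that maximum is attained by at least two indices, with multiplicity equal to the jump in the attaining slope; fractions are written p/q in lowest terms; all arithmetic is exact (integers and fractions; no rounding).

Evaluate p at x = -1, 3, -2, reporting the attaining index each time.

p(-1) = max(2+0·(-1)=2, 5+1·(-1)=4, 3+2·(-1)=1, -7+3·(-1)=-10, -4+4·(-1)=-8, -8+5·(-1)=-13) = 4 (attained by i=1)
p(3) = max(2+0·3=2, 5+1·3=8, 3+2·3=9, -7+3·3=2, -4+4·3=8, -8+5·3=7) = 9 (attained by i=2)
p(-2) = max(2+0·(-2)=2, 5+1·(-2)=3, 3+2·(-2)=-1, -7+3·(-2)=-13, -4+4·(-2)=-12, -8+5·(-2)=-18) = 3 (attained by i=1)
Answer: p(-1) = 4; p(3) = 9; p(-2) = 3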